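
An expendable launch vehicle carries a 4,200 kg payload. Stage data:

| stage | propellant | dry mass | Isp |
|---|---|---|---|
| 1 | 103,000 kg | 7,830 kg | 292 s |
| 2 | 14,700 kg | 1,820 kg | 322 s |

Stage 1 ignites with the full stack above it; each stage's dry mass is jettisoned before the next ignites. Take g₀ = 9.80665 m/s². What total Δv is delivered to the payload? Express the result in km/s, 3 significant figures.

Ignition mass of stage 1 = 103,000+7,830 + 14,700+1,820 + 4,200 = 131,550 kg.
Stage 1: m₀ = 131,550 kg, m_f = 131,550 − 103,000 = 28,550 kg; Δv = 292×9.80665×ln(4.608) = 2863.5×1.5277 ≈ 4375 m/s.
Stage 2: m₀ = 20,720 kg, m_f = 20,720 − 14,700 = 6,020 kg; Δv = 322×9.80665×ln(3.442) = 3157.7×1.2360 ≈ 3903 m/s.
Total Δv = 4375 + 3903 = 8278 m/s.

Δv ≈ 8.28 km/s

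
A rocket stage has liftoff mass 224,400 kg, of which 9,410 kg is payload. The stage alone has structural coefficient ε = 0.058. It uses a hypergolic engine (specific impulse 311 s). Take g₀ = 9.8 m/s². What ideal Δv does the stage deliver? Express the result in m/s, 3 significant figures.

Δv ≈ 7090 m/s

Stage wet mass = m₀ − payload = 224,400 − 9,410 = 214,990 kg.
Stage dry mass = ε × stage wet mass = 0.058 × 214,990 = 12,469.4 kg.
Burnout mass m_f = stage dry + payload = 12,469.4 + 9,410 = 21,879.4 kg.
v_e = Isp · g₀ = 311 × 9.8 = 3047.8 m/s.
By the Tsiolkovsky rocket equation, Δv = v_e · ln(224,400/21,879.4) = 3047.8 × ln(10.26) = 3047.8 × 2.3279 ≈ 7095 m/s.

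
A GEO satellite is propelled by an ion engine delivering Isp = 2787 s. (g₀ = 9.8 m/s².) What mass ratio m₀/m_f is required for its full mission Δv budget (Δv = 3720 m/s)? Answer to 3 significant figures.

v_e = Isp · g₀ = 2787 × 9.8 = 27312.6 m/s.
m₀/m_f = exp(Δv / v_e) = exp(3720 / 27312.6) = exp(0.1362) = 1.1459.

mass ratio ≈ 1.15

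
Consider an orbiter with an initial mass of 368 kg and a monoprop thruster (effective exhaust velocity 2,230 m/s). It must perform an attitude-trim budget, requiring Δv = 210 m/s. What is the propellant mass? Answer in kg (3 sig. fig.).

m₀/m_f = exp(Δv / v_e) = exp(210 / 2230.0) = exp(0.0942) = 1.0987.
m_f = 368 / 1.0987 = 334.941 kg, so propellant = m₀ − m_f = 368 − 334.941 = 33.059 kg.

propellant mass ≈ 33.1 kg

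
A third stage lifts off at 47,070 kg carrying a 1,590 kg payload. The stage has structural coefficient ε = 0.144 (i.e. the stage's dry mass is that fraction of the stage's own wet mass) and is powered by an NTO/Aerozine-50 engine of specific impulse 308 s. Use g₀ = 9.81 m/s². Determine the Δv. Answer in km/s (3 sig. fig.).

Δv ≈ 5.30 km/s

Stage wet mass = m₀ − payload = 47,070 − 1,590 = 45,480 kg.
Stage dry mass = ε × stage wet mass = 0.144 × 45,480 = 6,549.12 kg.
Burnout mass m_f = stage dry + payload = 6,549.12 + 1,590 = 8,139.12 kg.
v_e = Isp · g₀ = 308 × 9.81 = 3021.5 m/s.
Using Δv = v_e ln(m₀/m_f): Δv = v_e · ln(47,070/8,139.12) = 3021.5 × ln(5.783) = 3021.5 × 1.7550 ≈ 5303 m/s.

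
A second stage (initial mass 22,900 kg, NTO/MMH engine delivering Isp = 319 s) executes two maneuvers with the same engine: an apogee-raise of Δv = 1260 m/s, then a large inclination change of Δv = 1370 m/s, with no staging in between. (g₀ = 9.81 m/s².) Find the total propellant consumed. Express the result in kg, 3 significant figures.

v_e = Isp · g₀ = 319 × 9.81 = 3129.4 m/s.
After the first burn: m = 22900 × exp(−1260/3129.4) = 22900 × 0.66856 = 15,310 kg.
After the second burn: m = 15,310 × exp(−1370/3129.4) = 15,310 × 0.64546 = 9,881.99 kg.
Total propellant = m₀ − m_final = 22900 − 9,881.99 = 13,018.01 kg.

total propellant consumed ≈ 13000 kg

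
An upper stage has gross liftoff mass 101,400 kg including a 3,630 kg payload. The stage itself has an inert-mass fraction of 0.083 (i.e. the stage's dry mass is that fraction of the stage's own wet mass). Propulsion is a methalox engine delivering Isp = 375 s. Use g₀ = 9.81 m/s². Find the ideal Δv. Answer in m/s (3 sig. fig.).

Δv ≈ 7930 m/s

Stage wet mass = m₀ − payload = 101,400 − 3,630 = 97,770 kg.
Stage dry mass = ε × stage wet mass = 0.083 × 97,770 = 8,114.91 kg.
Burnout mass m_f = stage dry + payload = 8,114.91 + 3,630 = 11,744.91 kg.
v_e = Isp · g₀ = 375 × 9.81 = 3678.8 m/s.
Δv = v_e · ln(101,400/11,744.91) = 3678.8 × ln(8.634) = 3678.8 × 2.1557 ≈ 7930 m/s.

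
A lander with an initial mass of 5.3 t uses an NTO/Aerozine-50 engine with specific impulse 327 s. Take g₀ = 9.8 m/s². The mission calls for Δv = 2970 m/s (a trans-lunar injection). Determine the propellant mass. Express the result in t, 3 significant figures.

propellant mass ≈ 3.20 t

v_e = Isp · g₀ = 327 × 9.8 = 3204.6 m/s.
By the Tsiolkovsky rocket equation, m₀/m_f = exp(Δv / v_e) = exp(2970 / 3204.6) = exp(0.9268) = 2.5264.
m_f = 5.3 / 2.5264 = 2.09785 t, so propellant = m₀ − m_f = 5.3 − 2.09785 = 3.20215 t.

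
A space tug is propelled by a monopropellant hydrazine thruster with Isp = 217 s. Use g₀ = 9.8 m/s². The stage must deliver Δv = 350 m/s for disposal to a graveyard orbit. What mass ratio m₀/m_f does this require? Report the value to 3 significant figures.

v_e = Isp · g₀ = 217 × 9.8 = 2126.6 m/s.
m₀/m_f = exp(Δv / v_e) = exp(350 / 2126.6) = exp(0.1646) = 1.1789.

mass ratio ≈ 1.18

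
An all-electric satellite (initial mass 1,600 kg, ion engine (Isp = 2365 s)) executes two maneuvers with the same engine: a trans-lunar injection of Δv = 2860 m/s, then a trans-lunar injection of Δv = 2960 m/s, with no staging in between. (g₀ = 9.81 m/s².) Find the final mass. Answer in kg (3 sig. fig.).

final mass ≈ 1250 kg

v_e = Isp · g₀ = 2365 × 9.81 = 23200.7 m/s.
After the first burn: m = 1600 × exp(−2860/23200.7) = 1600 × 0.88402 = 1,414.43 kg.
After the second burn: m = 1,414.43 × exp(−2960/23200.7) = 1,414.43 × 0.88022 = 1,245.01 kg.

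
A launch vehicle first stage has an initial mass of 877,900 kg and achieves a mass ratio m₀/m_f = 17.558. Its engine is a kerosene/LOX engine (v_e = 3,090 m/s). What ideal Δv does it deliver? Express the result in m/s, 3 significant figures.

Δv = v_e · ln(17.558) = 3090.0 × 2.8655 ≈ 8854.4 m/s.

Δv ≈ 8850 m/s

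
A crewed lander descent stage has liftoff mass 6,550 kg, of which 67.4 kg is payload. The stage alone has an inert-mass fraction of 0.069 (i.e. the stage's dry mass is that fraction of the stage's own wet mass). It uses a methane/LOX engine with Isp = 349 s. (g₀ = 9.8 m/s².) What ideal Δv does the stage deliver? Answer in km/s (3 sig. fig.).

Stage wet mass = m₀ − payload = 6,550 − 67.4 = 6,482.6 kg.
Stage dry mass = ε × stage wet mass = 0.069 × 6,482.6 = 447.299 kg.
Burnout mass m_f = stage dry + payload = 447.299 + 67.4 = 514.699 kg.
v_e = Isp · g₀ = 349 × 9.8 = 3420.2 m/s.
From the ideal rocket equation, Δv = v_e · ln(6,550/514.699) = 3420.2 × ln(12.73) = 3420.2 × 2.5436 ≈ 8700 m/s.

Δv ≈ 8.70 km/s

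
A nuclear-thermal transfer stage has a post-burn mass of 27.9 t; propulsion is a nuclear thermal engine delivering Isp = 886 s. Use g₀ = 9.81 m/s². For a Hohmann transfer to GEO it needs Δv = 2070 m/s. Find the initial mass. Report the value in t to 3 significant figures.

v_e = Isp · g₀ = 886 × 9.81 = 8691.7 m/s.
Using Δv = v_e ln(m₀/m_f): m₀/m_f = exp(Δv / v_e) = exp(2070 / 8691.7) = exp(0.2382) = 1.2689.
m₀ = m_f × 1.2689 = 27.9 × 1.2689 = 35.4023 t.

initial mass ≈ 35.4 t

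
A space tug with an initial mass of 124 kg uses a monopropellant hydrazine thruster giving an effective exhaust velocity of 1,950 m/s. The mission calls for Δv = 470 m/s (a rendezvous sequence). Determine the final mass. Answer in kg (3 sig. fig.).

final mass ≈ 97.4 kg

From the ideal rocket equation, m₀/m_f = exp(Δv / v_e) = exp(470 / 1950.0) = exp(0.2410) = 1.2726.
m_f = m₀ / 1.2726 = 124 / 1.2726 = 97.4383 kg.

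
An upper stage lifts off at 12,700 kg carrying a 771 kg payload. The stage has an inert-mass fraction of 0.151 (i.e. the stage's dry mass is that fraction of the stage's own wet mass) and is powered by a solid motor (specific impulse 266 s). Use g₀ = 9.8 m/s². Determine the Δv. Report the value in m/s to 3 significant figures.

Δv ≈ 4160 m/s

Stage wet mass = m₀ − payload = 12,700 − 771 = 11,929 kg.
Stage dry mass = ε × stage wet mass = 0.151 × 11,929 = 1,801.28 kg.
Burnout mass m_f = stage dry + payload = 1,801.28 + 771 = 2,572.28 kg.
v_e = Isp · g₀ = 266 × 9.8 = 2606.8 m/s.
Rocket equation: Δv = v_e · ln(12,700/2,572.28) = 2606.8 × ln(4.937) = 2606.8 × 1.5968 ≈ 4163 m/s.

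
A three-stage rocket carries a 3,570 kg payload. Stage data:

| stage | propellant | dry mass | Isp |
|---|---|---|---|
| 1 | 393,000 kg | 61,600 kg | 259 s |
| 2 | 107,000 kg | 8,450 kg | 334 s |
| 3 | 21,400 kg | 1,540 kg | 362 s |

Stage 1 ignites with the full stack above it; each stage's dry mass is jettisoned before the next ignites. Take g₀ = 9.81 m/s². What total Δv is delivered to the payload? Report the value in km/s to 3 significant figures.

Ignition mass of stage 1 = 393,000+61,600 + 107,000+8,450 + 21,400+1,540 + 3,570 = 596,560 kg.
Stage 1: m₀ = 596,560 kg, m_f = 596,560 − 393,000 = 203,560 kg; Δv = 259×9.81×ln(2.931) = 2540.8×1.0752 ≈ 2732 m/s.
Stage 2: m₀ = 141,960 kg, m_f = 141,960 − 107,000 = 34,960 kg; Δv = 334×9.81×ln(4.061) = 3276.5×1.4013 ≈ 4592 m/s.
Stage 3: m₀ = 26,510 kg, m_f = 26,510 − 21,400 = 5,110 kg; Δv = 362×9.81×ln(5.188) = 3551.2×1.6463 ≈ 5846 m/s.
Total Δv = 2732 + 4592 + 5846 = 13170 m/s.

Δv ≈ 13.2 km/s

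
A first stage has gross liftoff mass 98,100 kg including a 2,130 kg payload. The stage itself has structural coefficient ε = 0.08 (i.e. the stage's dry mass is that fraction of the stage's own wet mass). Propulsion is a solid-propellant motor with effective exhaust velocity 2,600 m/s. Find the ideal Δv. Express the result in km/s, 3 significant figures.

Δv ≈ 5.99 km/s

Stage wet mass = m₀ − payload = 98,100 − 2,130 = 95,970 kg.
Stage dry mass = ε × stage wet mass = 0.08 × 95,970 = 7,677.6 kg.
Burnout mass m_f = stage dry + payload = 7,677.6 + 2,130 = 9,807.6 kg.
Δv = v_e · ln(98,100/9,807.6) = 2600.0 × ln(10) = 2600.0 × 2.3028 ≈ 5987 m/s.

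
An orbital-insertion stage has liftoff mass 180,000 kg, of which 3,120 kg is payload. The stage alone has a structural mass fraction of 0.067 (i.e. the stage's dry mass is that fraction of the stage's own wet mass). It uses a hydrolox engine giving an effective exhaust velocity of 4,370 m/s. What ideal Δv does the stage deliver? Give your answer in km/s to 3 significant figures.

Stage wet mass = m₀ − payload = 180,000 − 3,120 = 176,880 kg.
Stage dry mass = ε × stage wet mass = 0.067 × 176,880 = 11,851 kg.
Burnout mass m_f = stage dry + payload = 11,851 + 3,120 = 14,971 kg.
By the Tsiolkovsky rocket equation, Δv = v_e · ln(180,000/14,971) = 4370.0 × ln(12.02) = 4370.0 × 2.4868 ≈ 10867 m/s.

Δv ≈ 10.9 km/s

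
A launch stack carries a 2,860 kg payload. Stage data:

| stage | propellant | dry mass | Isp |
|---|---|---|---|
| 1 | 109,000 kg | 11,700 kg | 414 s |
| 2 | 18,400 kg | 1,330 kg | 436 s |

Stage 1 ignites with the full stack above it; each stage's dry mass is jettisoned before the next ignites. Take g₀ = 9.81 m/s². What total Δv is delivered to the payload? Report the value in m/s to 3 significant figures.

Ignition mass of stage 1 = 109,000+11,700 + 18,400+1,330 + 2,860 = 143,290 kg.
Stage 1: m₀ = 143,290 kg, m_f = 143,290 − 109,000 = 34,290 kg; Δv = 414×9.81×ln(4.179) = 4061.3×1.4300 ≈ 5808 m/s.
Stage 2: m₀ = 22,590 kg, m_f = 22,590 − 18,400 = 4,190 kg; Δv = 436×9.81×ln(5.391) = 4277.2×1.6848 ≈ 7206 m/s.
Total Δv = 5808 + 7206 = 13014 m/s.

Δv ≈ 13000 m/s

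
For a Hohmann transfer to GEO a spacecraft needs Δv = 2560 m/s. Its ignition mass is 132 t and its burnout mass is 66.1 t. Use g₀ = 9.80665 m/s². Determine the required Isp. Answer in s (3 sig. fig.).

ln(m₀/m_f) = ln(132000/66100) = ln(1.997) = 0.6916.
Rocket equation: v_e = Δv / ln(m₀/m_f) = 2560 / 0.6916 = 3701.4 m/s.
Isp = v_e / g₀ = 3701.4 / 9.80665 = 377.4 s.

Isp ≈ 377 s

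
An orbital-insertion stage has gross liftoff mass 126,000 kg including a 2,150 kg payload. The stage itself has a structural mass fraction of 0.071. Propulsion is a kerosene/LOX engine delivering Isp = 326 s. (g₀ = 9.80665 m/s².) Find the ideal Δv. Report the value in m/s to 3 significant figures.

Stage wet mass = m₀ − payload = 126,000 − 2,150 = 123,850 kg.
Stage dry mass = ε × stage wet mass = 0.071 × 123,850 = 8,793.35 kg.
Burnout mass m_f = stage dry + payload = 8,793.35 + 2,150 = 10,943.35 kg.
v_e = Isp · g₀ = 326 × 9.80665 = 3197.0 m/s.
Δv = v_e · ln(126,000/10,943.35) = 3197.0 × ln(11.51) = 3197.0 × 2.4435 ≈ 7812 m/s.

Δv ≈ 7810 m/s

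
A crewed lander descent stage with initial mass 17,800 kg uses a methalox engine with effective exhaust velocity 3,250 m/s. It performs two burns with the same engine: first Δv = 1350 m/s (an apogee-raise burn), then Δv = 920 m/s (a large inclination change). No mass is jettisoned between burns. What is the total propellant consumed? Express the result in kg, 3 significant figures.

After the first burn: m = 17800 × exp(−1350/3250.0) = 17800 × 0.66009 = 11,749.6 kg.
After the second burn: m = 11,749.6 × exp(−920/3250.0) = 11,749.6 × 0.75346 = 8,852.85 kg.
Total propellant = m₀ − m_final = 17800 − 8,852.85 = 8,947.15 kg.

total propellant consumed ≈ 8950 kg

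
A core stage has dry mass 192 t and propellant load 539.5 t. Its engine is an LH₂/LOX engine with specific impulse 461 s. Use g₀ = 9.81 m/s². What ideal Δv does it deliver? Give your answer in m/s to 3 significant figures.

Δv ≈ 6050 m/s

v_e = Isp · g₀ = 461 × 9.81 = 4522.4 m/s.
m₀ = m_dry + m_prop = 192 + 539.5 = 731.5 t.
From the ideal rocket equation, Δv = v_e · ln(m₀/m_f) = 4522.4 × ln(3.81) = 4522.4 × 1.3376 ≈ 6049.2 m/s.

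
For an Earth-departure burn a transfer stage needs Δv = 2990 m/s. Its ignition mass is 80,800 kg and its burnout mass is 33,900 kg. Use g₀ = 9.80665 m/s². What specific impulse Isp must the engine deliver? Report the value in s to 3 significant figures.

Isp ≈ 351 s

ln(m₀/m_f) = ln(80800/33900) = ln(2.383) = 0.8686.
v_e = Δv / ln(m₀/m_f) = 2990 / 0.8686 = 3442.5 m/s.
Isp = v_e / g₀ = 3442.5 / 9.80665 = 351.0 s.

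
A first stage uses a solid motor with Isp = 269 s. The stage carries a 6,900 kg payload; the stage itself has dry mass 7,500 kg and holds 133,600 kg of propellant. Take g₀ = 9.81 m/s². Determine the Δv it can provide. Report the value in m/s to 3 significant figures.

Δv ≈ 6150 m/s

v_e = Isp · g₀ = 269 × 9.81 = 2638.9 m/s.
m₀ = payload + dry + propellant = 6,900 + 7,500 + 133,600 = 148,000 kg.
m_f = payload + dry = 6,900 + 7,500 = 14,400 kg.
From the ideal rocket equation, Δv = v_e · ln(m₀/m_f) = 2638.9 × ln(10.28) = 2638.9 × 2.3300 ≈ 6148.6 m/s.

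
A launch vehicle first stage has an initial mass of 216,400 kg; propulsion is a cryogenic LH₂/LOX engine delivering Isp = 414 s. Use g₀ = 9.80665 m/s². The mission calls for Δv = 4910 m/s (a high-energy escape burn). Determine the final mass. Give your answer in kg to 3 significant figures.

v_e = Isp · g₀ = 414 × 9.80665 = 4060.0 m/s.
m₀/m_f = exp(Δv / v_e) = exp(4910 / 4060.0) = exp(1.2094) = 3.3514.
m_f = m₀ / 3.3514 = 216,400 / 3.3514 = 64,570 kg.

final mass ≈ 64600 kg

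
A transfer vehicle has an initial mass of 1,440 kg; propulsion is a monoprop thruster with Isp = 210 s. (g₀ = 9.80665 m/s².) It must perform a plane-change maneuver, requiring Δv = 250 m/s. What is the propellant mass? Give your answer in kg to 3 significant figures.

v_e = Isp · g₀ = 210 × 9.80665 = 2059.4 m/s.
From the ideal rocket equation, m₀/m_f = exp(Δv / v_e) = exp(250 / 2059.4) = exp(0.1214) = 1.1291.
m_f = 1,440 / 1.1291 = 1,275.35 kg, so propellant = m₀ − m_f = 1,440 − 1,275.35 = 164.65 kg.

propellant mass ≈ 165 kg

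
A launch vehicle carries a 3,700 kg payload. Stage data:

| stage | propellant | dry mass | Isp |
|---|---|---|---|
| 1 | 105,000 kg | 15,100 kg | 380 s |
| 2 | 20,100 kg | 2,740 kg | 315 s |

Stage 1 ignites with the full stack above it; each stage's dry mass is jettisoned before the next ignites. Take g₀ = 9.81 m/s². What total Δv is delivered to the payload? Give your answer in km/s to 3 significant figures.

Ignition mass of stage 1 = 105,000+15,100 + 20,100+2,740 + 3,700 = 146,640 kg.
Stage 1: m₀ = 146,640 kg, m_f = 146,640 − 105,000 = 41,640 kg; Δv = 380×9.81×ln(3.522) = 3727.8×1.2589 ≈ 4693 m/s.
Stage 2: m₀ = 26,540 kg, m_f = 26,540 − 20,100 = 6,440 kg; Δv = 315×9.81×ln(4.121) = 3090.2×1.4161 ≈ 4376 m/s.
Total Δv = 4693 + 4376 = 9069 m/s.

Δv ≈ 9.07 km/s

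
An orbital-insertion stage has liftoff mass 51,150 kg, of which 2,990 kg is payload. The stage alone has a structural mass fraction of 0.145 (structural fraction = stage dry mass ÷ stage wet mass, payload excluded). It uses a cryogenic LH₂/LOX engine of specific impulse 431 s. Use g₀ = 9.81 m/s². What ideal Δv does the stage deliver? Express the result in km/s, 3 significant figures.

Δv ≈ 6.91 km/s

Stage wet mass = m₀ − payload = 51,150 − 2,990 = 48,160 kg.
Stage dry mass = ε × stage wet mass = 0.145 × 48,160 = 6,983.2 kg.
Burnout mass m_f = stage dry + payload = 6,983.2 + 2,990 = 9,973.2 kg.
v_e = Isp · g₀ = 431 × 9.81 = 4228.1 m/s.
Using Δv = v_e ln(m₀/m_f): Δv = v_e · ln(51,150/9,973.2) = 4228.1 × ln(5.129) = 4228.1 × 1.6349 ≈ 6912 m/s.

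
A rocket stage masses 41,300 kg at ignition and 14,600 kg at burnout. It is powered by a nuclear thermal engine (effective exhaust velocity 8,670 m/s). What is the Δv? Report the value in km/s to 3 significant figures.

Δv ≈ 9.02 km/s

Δv = v_e · ln(m₀/m_f) = 8670.0 × ln(2.829) = 8670.0 × 1.0398 ≈ 9015.4 m/s.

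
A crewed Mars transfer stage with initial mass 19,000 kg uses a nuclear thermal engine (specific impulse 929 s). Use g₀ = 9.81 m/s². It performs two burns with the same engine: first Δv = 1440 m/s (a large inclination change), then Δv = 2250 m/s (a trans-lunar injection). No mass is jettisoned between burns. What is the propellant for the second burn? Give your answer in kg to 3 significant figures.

propellant for the second burn ≈ 3550 kg

v_e = Isp · g₀ = 929 × 9.81 = 9113.5 m/s.
After the first burn: m = 19000 × exp(−1440/9113.5) = 19000 × 0.85384 = 16,223 kg.
After the second burn: m = 16,223 × exp(−2250/9113.5) = 16,223 × 0.78123 = 12,673.9 kg.
Second-burn propellant = 16,223 − 12,673.9 = 3,549.1 kg.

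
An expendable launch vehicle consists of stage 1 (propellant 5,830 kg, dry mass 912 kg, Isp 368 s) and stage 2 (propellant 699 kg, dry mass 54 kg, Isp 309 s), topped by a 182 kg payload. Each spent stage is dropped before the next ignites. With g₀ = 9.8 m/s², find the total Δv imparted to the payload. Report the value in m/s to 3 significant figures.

Ignition mass of stage 1 = 5,830+912 + 699+54 + 182 = 7,677 kg.
Stage 1: m₀ = 7,677 kg, m_f = 7,677 − 5,830 = 1,847 kg; Δv = 368×9.8×ln(4.156) = 3606.4×1.4247 ≈ 5138 m/s.
Stage 2: m₀ = 935 kg, m_f = 935 − 699 = 236 kg; Δv = 309×9.8×ln(3.962) = 3028.2×1.3767 ≈ 4169 m/s.
Total Δv = 5138 + 4169 = 9307 m/s.

Δv ≈ 9310 m/s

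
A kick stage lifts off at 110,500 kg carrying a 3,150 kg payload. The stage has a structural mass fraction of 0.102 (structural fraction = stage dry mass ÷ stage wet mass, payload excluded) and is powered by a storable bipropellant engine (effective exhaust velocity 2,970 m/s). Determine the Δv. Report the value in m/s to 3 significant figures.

Δv ≈ 6110 m/s

Stage wet mass = m₀ − payload = 110,500 − 3,150 = 107,350 kg.
Stage dry mass = ε × stage wet mass = 0.102 × 107,350 = 10,949.7 kg.
Burnout mass m_f = stage dry + payload = 10,949.7 + 3,150 = 14,099.7 kg.
By the Tsiolkovsky rocket equation, Δv = v_e · ln(110,500/14,099.7) = 2970.0 × ln(7.837) = 2970.0 × 2.0589 ≈ 6115 m/s.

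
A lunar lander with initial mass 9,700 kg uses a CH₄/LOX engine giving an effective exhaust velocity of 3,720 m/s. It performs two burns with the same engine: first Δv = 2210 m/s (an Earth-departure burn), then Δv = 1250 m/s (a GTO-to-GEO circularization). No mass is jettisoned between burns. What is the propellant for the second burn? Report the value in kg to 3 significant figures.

propellant for the second burn ≈ 1530 kg

After the first burn: m = 9700 × exp(−2210/3720.0) = 9700 × 0.55207 = 5,355.08 kg.
After the second burn: m = 5,355.08 × exp(−1250/3720.0) = 5,355.08 × 0.71461 = 3,826.79 kg.
Second-burn propellant = 5,355.08 − 3,826.79 = 1,528.29 kg.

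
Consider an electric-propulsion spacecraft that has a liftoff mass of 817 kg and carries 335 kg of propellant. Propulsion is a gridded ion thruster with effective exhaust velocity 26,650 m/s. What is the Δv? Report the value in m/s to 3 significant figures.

Δv ≈ 14100 m/s

m_f = m₀ − m_prop = 817 − 335 = 482 kg.
Rocket equation: Δv = v_e · ln(m₀/m_f) = 26650.0 × ln(1.695) = 26650.0 × 0.5277 ≈ 14063.1 m/s.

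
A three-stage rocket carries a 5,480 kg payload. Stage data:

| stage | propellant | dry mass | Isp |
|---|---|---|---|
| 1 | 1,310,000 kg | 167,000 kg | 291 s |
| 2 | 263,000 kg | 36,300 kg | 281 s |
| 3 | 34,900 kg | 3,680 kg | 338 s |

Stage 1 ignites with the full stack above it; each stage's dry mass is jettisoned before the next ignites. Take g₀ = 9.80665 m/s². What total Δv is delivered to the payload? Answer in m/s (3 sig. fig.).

Δv ≈ 12800 m/s

Ignition mass of stage 1 = 1,310,000+167,000 + 263,000+36,300 + 34,900+3,680 + 5,480 = 1,820,360 kg.
Stage 1: m₀ = 1,820,360 kg, m_f = 1,820,360 − 1,310,000 = 510,360 kg; Δv = 291×9.80665×ln(3.567) = 2853.7×1.2717 ≈ 3629 m/s.
Stage 2: m₀ = 343,360 kg, m_f = 343,360 − 263,000 = 80,360 kg; Δv = 281×9.80665×ln(4.273) = 2755.7×1.4523 ≈ 4002 m/s.
Stage 3: m₀ = 44,060 kg, m_f = 44,060 − 34,900 = 9,160 kg; Δv = 338×9.80665×ln(4.81) = 3314.6×1.5707 ≈ 5206 m/s.
Total Δv = 3629 + 4002 + 5206 = 12837 m/s.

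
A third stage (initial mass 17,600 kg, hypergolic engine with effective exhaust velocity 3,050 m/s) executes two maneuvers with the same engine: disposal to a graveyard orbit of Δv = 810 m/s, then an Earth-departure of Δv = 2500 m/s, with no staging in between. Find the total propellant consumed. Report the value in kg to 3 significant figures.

total propellant consumed ≈ 11700 kg

After the first burn: m = 17600 × exp(−810/3050.0) = 17600 × 0.76677 = 13,495.2 kg.
After the second burn: m = 13,495.2 × exp(−2500/3050.0) = 13,495.2 × 0.44058 = 5,945.72 kg.
Total propellant = m₀ − m_final = 17600 − 5,945.72 = 11,654.28 kg.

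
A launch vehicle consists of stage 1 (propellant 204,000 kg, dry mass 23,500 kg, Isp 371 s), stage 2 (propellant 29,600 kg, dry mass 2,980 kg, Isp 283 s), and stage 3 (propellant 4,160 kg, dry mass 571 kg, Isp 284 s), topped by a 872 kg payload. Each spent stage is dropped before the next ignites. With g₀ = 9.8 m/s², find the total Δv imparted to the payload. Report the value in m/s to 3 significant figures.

Δv ≈ 13200 m/s

Ignition mass of stage 1 = 204,000+23,500 + 29,600+2,980 + 4,160+571 + 872 = 265,683 kg.
Stage 1: m₀ = 265,683 kg, m_f = 265,683 − 204,000 = 61,683 kg; Δv = 371×9.8×ln(4.307) = 3635.8×1.4603 ≈ 5309 m/s.
Stage 2: m₀ = 38,183 kg, m_f = 38,183 − 29,600 = 8,583 kg; Δv = 283×9.8×ln(4.449) = 2773.4×1.4926 ≈ 4140 m/s.
Stage 3: m₀ = 5,603 kg, m_f = 5,603 − 4,160 = 1,443 kg; Δv = 284×9.8×ln(3.883) = 2783.2×1.3566 ≈ 3776 m/s.
Total Δv = 5309 + 4140 + 3776 = 13225 m/s.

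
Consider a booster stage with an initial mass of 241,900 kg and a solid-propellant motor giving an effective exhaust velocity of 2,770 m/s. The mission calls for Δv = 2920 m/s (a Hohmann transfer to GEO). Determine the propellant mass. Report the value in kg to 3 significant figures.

propellant mass ≈ 158000 kg

m₀/m_f = exp(Δv / v_e) = exp(2920 / 2770.0) = exp(1.0542) = 2.8695.
m_f = 241,900 / 2.8695 = 84,300.4 kg, so propellant = m₀ − m_f = 241,900 − 84,300.4 = 157,599.6 kg.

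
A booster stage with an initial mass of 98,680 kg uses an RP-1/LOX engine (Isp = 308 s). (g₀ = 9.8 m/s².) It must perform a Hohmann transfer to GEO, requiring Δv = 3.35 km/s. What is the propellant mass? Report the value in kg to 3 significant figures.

v_e = Isp · g₀ = 308 × 9.8 = 3018.4 m/s.
m₀/m_f = exp(Δv / v_e) = exp(3350 / 3018.4) = exp(1.1099) = 3.0339.
m_f = 98,680 / 3.0339 = 32,525.8 kg, so propellant = m₀ − m_f = 98,680 − 32,525.8 = 66,154.2 kg.

propellant mass ≈ 66200 kg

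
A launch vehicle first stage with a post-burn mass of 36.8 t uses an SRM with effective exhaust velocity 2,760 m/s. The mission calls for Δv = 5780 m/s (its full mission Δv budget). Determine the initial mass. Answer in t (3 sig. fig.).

initial mass ≈ 299 t

From the ideal rocket equation, m₀/m_f = exp(Δv / v_e) = exp(5780 / 2760.0) = exp(2.0942) = 8.1190.
m₀ = m_f × 8.1190 = 36.8 × 8.1190 = 298.779 t.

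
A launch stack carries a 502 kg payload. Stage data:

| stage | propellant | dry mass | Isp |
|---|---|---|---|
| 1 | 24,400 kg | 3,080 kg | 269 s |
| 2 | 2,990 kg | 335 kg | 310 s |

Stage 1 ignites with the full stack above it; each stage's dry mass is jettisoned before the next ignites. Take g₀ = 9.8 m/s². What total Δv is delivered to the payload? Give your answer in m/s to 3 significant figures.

Δv ≈ 8600 m/s

Ignition mass of stage 1 = 24,400+3,080 + 2,990+335 + 502 = 31,307 kg.
Stage 1: m₀ = 31,307 kg, m_f = 31,307 − 24,400 = 6,907 kg; Δv = 269×9.8×ln(4.533) = 2636.2×1.5113 ≈ 3984 m/s.
Stage 2: m₀ = 3,827 kg, m_f = 3,827 − 2,990 = 837 kg; Δv = 310×9.8×ln(4.572) = 3038.0×1.5200 ≈ 4618 m/s.
Total Δv = 3984 + 4618 = 8602 m/s.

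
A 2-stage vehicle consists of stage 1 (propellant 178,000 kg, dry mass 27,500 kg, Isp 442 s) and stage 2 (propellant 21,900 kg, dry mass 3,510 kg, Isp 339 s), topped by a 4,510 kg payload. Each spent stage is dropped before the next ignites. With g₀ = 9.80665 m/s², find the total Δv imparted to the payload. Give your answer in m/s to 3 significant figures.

Ignition mass of stage 1 = 178,000+27,500 + 21,900+3,510 + 4,510 = 235,420 kg.
Stage 1: m₀ = 235,420 kg, m_f = 235,420 − 178,000 = 57,420 kg; Δv = 442×9.80665×ln(4.1) = 4334.5×1.4110 ≈ 6116 m/s.
Stage 2: m₀ = 29,920 kg, m_f = 29,920 − 21,900 = 8,020 kg; Δv = 339×9.80665×ln(3.731) = 3324.5×1.3166 ≈ 4377 m/s.
Total Δv = 6116 + 4377 = 10493 m/s.

Δv ≈ 10500 m/s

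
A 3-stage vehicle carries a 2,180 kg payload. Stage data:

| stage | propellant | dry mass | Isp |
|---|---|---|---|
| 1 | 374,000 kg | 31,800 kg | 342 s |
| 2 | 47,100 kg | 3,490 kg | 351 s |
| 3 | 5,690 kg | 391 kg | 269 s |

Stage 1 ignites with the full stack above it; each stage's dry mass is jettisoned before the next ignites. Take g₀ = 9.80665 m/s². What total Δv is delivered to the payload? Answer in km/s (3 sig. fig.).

Ignition mass of stage 1 = 374,000+31,800 + 47,100+3,490 + 5,690+391 + 2,180 = 464,651 kg.
Stage 1: m₀ = 464,651 kg, m_f = 464,651 − 374,000 = 90,651 kg; Δv = 342×9.80665×ln(5.126) = 3353.9×1.6343 ≈ 5481 m/s.
Stage 2: m₀ = 58,851 kg, m_f = 58,851 − 47,100 = 11,751 kg; Δv = 351×9.80665×ln(5.008) = 3442.1×1.6111 ≈ 5546 m/s.
Stage 3: m₀ = 8,261 kg, m_f = 8,261 − 5,690 = 2,571 kg; Δv = 269×9.80665×ln(3.213) = 2638.0×1.1673 ≈ 3079 m/s.
Total Δv = 5481 + 5546 + 3079 = 14106 m/s.

Δv ≈ 14.1 km/s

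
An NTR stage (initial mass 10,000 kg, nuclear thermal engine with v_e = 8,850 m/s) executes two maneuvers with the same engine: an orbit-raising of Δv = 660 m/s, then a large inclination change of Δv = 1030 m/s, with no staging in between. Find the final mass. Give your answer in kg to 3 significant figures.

After the first burn: m = 10000 × exp(−660/8850.0) = 10000 × 0.92814 = 9,281.4 kg.
After the second burn: m = 9,281.4 × exp(−1030/8850.0) = 9,281.4 × 0.89013 = 8,261.65 kg.

final mass ≈ 8260 kg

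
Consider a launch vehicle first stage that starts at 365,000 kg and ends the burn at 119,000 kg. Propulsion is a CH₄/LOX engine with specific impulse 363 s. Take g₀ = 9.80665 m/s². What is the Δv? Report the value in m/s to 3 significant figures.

v_e = Isp · g₀ = 363 × 9.80665 = 3559.8 m/s.
By the Tsiolkovsky rocket equation, Δv = v_e · ln(m₀/m_f) = 3559.8 × ln(3.067) = 3559.8 × 1.1208 ≈ 3989.7 m/s.

Δv ≈ 3990 m/s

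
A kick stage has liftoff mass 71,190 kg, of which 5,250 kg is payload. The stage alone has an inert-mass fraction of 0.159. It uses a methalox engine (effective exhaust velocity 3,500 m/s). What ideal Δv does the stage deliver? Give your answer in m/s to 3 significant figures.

Δv ≈ 5280 m/s

Stage wet mass = m₀ − payload = 71,190 − 5,250 = 65,940 kg.
Stage dry mass = ε × stage wet mass = 0.159 × 65,940 = 10,484.5 kg.
Burnout mass m_f = stage dry + payload = 10,484.5 + 5,250 = 15,734.5 kg.
Δv = v_e · ln(71,190/15,734.5) = 3500.0 × ln(4.524) = 3500.0 × 1.5095 ≈ 5283 m/s.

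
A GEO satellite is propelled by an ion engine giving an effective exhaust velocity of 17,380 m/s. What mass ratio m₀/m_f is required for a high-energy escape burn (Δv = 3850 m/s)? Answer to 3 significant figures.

mass ratio ≈ 1.25

Using Δv = v_e ln(m₀/m_f): m₀/m_f = exp(Δv / v_e) = exp(3850 / 17380.0) = exp(0.2215) = 1.2480.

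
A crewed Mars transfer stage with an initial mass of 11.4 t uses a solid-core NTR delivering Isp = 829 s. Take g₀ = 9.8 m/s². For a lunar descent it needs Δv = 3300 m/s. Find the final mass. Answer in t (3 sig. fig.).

final mass ≈ 7.59 t

v_e = Isp · g₀ = 829 × 9.8 = 8124.2 m/s.
Rocket equation: m₀/m_f = exp(Δv / v_e) = exp(3300 / 8124.2) = exp(0.4062) = 1.5011.
m_f = m₀ / 1.5011 = 11.4 / 1.5011 = 7.59443 t.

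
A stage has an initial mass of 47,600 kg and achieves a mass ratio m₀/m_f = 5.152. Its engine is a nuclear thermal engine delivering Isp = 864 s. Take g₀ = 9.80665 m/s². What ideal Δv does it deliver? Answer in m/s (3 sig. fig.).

v_e = Isp · g₀ = 864 × 9.80665 = 8472.9 m/s.
Using Δv = v_e ln(m₀/m_f): Δv = v_e · ln(5.152) = 8472.9 × 1.6394 ≈ 13890.4 m/s.

Δv ≈ 13900 m/s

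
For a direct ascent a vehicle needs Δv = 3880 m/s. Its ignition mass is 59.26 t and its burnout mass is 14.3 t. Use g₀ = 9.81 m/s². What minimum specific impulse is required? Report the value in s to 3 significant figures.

ln(m₀/m_f) = ln(59260/14300) = ln(4.144) = 1.4217.
From the ideal rocket equation, v_e = Δv / ln(m₀/m_f) = 3880 / 1.4217 = 2729.2 m/s.
Isp = v_e / g₀ = 2729.2 / 9.81 = 278.2 s.

Isp ≈ 278 s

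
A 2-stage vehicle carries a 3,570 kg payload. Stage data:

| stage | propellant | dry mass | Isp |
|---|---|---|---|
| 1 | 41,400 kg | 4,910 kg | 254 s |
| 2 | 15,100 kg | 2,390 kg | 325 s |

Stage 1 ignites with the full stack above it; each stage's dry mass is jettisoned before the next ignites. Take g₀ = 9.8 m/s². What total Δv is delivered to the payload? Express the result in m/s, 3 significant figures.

Ignition mass of stage 1 = 41,400+4,910 + 15,100+2,390 + 3,570 = 67,370 kg.
Stage 1: m₀ = 67,370 kg, m_f = 67,370 − 41,400 = 25,970 kg; Δv = 254×9.8×ln(2.594) = 2489.2×0.9533 ≈ 2373 m/s.
Stage 2: m₀ = 21,060 kg, m_f = 21,060 − 15,100 = 5,960 kg; Δv = 325×9.8×ln(3.534) = 3185.0×1.2623 ≈ 4020 m/s.
Total Δv = 2373 + 4020 = 6393 m/s.

Δv ≈ 6390 m/s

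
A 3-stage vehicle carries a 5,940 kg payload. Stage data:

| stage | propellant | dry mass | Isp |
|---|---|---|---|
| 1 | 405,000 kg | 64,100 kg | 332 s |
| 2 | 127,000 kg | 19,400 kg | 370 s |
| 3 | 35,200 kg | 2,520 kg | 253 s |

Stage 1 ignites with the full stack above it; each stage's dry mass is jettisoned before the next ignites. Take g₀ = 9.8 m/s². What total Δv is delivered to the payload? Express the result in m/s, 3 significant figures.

Ignition mass of stage 1 = 405,000+64,100 + 127,000+19,400 + 35,200+2,520 + 5,940 = 659,160 kg.
Stage 1: m₀ = 659,160 kg, m_f = 659,160 − 405,000 = 254,160 kg; Δv = 332×9.8×ln(2.593) = 3253.6×0.9530 ≈ 3101 m/s.
Stage 2: m₀ = 190,060 kg, m_f = 190,060 − 127,000 = 63,060 kg; Δv = 370×9.8×ln(3.014) = 3626.0×1.1033 ≈ 4000 m/s.
Stage 3: m₀ = 43,660 kg, m_f = 43,660 − 35,200 = 8,460 kg; Δv = 253×9.8×ln(5.161) = 2479.4×1.6411 ≈ 4069 m/s.
Total Δv = 3101 + 4000 + 4069 = 11170 m/s.

Δv ≈ 11200 m/s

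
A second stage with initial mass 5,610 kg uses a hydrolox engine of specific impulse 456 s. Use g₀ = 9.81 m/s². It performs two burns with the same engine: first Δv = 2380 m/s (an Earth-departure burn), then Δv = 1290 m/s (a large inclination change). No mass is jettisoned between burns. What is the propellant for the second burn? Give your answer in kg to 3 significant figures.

propellant for the second burn ≈ 826 kg

v_e = Isp · g₀ = 456 × 9.81 = 4473.4 m/s.
After the first burn: m = 5610 × exp(−2380/4473.4) = 5610 × 0.58741 = 3,295.37 kg.
After the second burn: m = 3,295.37 × exp(−1290/4473.4) = 3,295.37 × 0.74948 = 2,469.81 kg.
Second-burn propellant = 3,295.37 − 2,469.81 = 825.56 kg.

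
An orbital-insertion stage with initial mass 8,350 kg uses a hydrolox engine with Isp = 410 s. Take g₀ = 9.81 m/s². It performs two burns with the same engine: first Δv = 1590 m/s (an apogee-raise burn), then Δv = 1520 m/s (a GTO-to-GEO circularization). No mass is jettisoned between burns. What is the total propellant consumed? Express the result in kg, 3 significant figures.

total propellant consumed ≈ 4500 kg

v_e = Isp · g₀ = 410 × 9.81 = 4022.1 m/s.
After the first burn: m = 8350 × exp(−1590/4022.1) = 8350 × 0.67347 = 5,623.47 kg.
After the second burn: m = 5,623.47 × exp(−1520/4022.1) = 5,623.47 × 0.68529 = 3,853.71 kg.
Total propellant = m₀ − m_final = 8350 − 3,853.71 = 4,496.29 kg.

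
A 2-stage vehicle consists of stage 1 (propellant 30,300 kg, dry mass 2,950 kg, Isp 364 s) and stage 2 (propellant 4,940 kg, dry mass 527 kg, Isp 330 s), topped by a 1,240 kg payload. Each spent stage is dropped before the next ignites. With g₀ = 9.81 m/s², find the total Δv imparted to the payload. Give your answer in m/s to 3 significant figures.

Δv ≈ 9390 m/s

Ignition mass of stage 1 = 30,300+2,950 + 4,940+527 + 1,240 = 39,957 kg.
Stage 1: m₀ = 39,957 kg, m_f = 39,957 − 30,300 = 9,657 kg; Δv = 364×9.81×ln(4.138) = 3570.8×1.4201 ≈ 5071 m/s.
Stage 2: m₀ = 6,707 kg, m_f = 6,707 − 4,940 = 1,767 kg; Δv = 330×9.81×ln(3.796) = 3237.3×1.3339 ≈ 4318 m/s.
Total Δv = 5071 + 4318 = 9389 m/s.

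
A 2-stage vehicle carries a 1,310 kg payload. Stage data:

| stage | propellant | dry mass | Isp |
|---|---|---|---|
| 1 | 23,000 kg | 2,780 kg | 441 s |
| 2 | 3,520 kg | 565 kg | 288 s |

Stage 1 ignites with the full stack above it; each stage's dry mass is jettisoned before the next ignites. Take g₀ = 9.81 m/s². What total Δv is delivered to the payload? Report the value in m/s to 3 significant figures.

Ignition mass of stage 1 = 23,000+2,780 + 3,520+565 + 1,310 = 31,175 kg.
Stage 1: m₀ = 31,175 kg, m_f = 31,175 − 23,000 = 8,175 kg; Δv = 441×9.81×ln(3.813) = 4326.2×1.3385 ≈ 5791 m/s.
Stage 2: m₀ = 5,395 kg, m_f = 5,395 − 3,520 = 1,875 kg; Δv = 288×9.81×ln(2.877) = 2825.3×1.0569 ≈ 2986 m/s.
Total Δv = 5791 + 2986 = 8777 m/s.

Δv ≈ 8780 m/s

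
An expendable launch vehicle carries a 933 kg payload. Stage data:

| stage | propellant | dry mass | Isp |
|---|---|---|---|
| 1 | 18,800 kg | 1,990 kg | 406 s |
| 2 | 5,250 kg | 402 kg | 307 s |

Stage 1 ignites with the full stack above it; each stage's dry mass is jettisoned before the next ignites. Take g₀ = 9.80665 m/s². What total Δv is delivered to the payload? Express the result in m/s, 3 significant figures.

Ignition mass of stage 1 = 18,800+1,990 + 5,250+402 + 933 = 27,375 kg.
Stage 1: m₀ = 27,375 kg, m_f = 27,375 − 18,800 = 8,575 kg; Δv = 406×9.80665×ln(3.192) = 3981.5×1.1608 ≈ 4622 m/s.
Stage 2: m₀ = 6,585 kg, m_f = 6,585 − 5,250 = 1,335 kg; Δv = 307×9.80665×ln(4.933) = 3010.6×1.5959 ≈ 4805 m/s.
Total Δv = 4622 + 4805 = 9427 m/s.

Δv ≈ 9430 m/s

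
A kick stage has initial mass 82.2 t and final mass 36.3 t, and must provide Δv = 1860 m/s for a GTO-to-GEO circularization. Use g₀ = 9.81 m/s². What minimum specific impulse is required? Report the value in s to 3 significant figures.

ln(m₀/m_f) = ln(82200/36300) = ln(2.264) = 0.8173.
From the ideal rocket equation, v_e = Δv / ln(m₀/m_f) = 1860 / 0.8173 = 2275.7 m/s.
Isp = v_e / g₀ = 2275.7 / 9.81 = 232.0 s.

Isp ≈ 232 s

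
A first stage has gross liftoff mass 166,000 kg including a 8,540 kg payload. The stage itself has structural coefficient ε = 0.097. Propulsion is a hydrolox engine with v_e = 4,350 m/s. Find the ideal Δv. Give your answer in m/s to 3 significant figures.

Stage wet mass = m₀ − payload = 166,000 − 8,540 = 157,460 kg.
Stage dry mass = ε × stage wet mass = 0.097 × 157,460 = 15,273.6 kg.
Burnout mass m_f = stage dry + payload = 15,273.6 + 8,540 = 23,813.6 kg.
Using Δv = v_e ln(m₀/m_f): Δv = v_e · ln(166,000/23,813.6) = 4350.0 × ln(6.971) = 4350.0 × 1.9417 ≈ 8447 m/s.

Δv ≈ 8450 m/s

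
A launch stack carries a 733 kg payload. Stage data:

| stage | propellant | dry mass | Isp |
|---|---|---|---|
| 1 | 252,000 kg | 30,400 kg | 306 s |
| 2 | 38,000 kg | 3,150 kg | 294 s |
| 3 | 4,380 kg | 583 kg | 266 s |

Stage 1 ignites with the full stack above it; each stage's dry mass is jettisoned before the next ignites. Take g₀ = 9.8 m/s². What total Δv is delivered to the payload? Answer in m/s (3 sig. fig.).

Ignition mass of stage 1 = 252,000+30,400 + 38,000+3,150 + 4,380+583 + 733 = 329,246 kg.
Stage 1: m₀ = 329,246 kg, m_f = 329,246 − 252,000 = 77,246 kg; Δv = 306×9.8×ln(4.262) = 2998.8×1.4498 ≈ 4348 m/s.
Stage 2: m₀ = 46,846 kg, m_f = 46,846 − 38,000 = 8,846 kg; Δv = 294×9.8×ln(5.296) = 2881.2×1.6669 ≈ 4803 m/s.
Stage 3: m₀ = 5,696 kg, m_f = 5,696 − 4,380 = 1,316 kg; Δv = 266×9.8×ln(4.328) = 2606.8×1.4652 ≈ 3819 m/s.
Total Δv = 4348 + 4803 + 3819 = 12970 m/s.

Δv ≈ 13000 m/s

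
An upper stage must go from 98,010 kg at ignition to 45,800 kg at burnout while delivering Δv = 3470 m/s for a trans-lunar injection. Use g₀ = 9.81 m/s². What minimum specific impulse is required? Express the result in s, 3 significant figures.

ln(m₀/m_f) = ln(98010/45800) = ln(2.14) = 0.7608.
By the Tsiolkovsky rocket equation, v_e = Δv / ln(m₀/m_f) = 3470 / 0.7608 = 4561.1 m/s.
Isp = v_e / g₀ = 4561.1 / 9.81 = 464.9 s.

Isp ≈ 465 s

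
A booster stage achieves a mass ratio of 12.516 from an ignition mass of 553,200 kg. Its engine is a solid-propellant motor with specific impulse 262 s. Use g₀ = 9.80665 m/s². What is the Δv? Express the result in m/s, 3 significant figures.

Δv ≈ 6490 m/s

v_e = Isp · g₀ = 262 × 9.80665 = 2569.3 m/s.
Δv = v_e · ln(12.516) = 2569.3 × 2.5270 ≈ 6492.7 m/s.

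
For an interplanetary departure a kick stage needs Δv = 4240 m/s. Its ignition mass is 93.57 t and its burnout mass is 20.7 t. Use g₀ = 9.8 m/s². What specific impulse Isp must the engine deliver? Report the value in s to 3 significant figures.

ln(m₀/m_f) = ln(93570/20700) = ln(4.52) = 1.5086.
Rocket equation: v_e = Δv / ln(m₀/m_f) = 4240 / 1.5086 = 2810.6 m/s.
Isp = v_e / g₀ = 2810.6 / 9.8 = 286.8 s.

Isp ≈ 287 s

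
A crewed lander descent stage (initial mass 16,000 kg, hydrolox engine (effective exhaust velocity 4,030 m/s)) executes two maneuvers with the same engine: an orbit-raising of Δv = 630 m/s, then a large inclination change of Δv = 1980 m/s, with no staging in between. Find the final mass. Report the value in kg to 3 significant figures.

After the first burn: m = 16000 × exp(−630/4030.0) = 16000 × 0.85528 = 13,684.5 kg.
After the second burn: m = 13,684.5 × exp(−1980/4030.0) = 13,684.5 × 0.61182 = 8,372.45 kg.

final mass ≈ 8370 kg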